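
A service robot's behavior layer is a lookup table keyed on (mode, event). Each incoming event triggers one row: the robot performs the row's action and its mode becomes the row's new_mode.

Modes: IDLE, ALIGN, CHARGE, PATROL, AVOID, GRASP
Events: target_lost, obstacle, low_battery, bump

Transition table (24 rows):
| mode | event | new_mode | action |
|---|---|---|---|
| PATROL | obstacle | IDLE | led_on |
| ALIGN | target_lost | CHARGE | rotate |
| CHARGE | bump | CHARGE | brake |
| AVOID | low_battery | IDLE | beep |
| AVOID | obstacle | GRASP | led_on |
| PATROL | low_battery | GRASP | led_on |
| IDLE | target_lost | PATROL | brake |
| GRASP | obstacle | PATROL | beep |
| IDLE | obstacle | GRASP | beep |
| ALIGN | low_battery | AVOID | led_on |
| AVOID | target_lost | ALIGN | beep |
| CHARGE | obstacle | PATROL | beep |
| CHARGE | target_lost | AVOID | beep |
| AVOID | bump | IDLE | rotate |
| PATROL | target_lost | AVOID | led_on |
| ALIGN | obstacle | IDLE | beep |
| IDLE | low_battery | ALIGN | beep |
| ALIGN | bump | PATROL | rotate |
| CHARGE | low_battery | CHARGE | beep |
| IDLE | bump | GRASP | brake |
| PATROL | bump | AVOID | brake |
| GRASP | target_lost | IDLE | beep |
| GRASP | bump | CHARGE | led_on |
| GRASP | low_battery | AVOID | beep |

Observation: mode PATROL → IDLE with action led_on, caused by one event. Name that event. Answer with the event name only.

obstacle

try target_lost: (PATROL, target_lost) → (AVOID, led_on)
try obstacle: (PATROL, obstacle) → (IDLE, led_on)  ← matches
try low_battery: (PATROL, low_battery) → (GRASP, led_on)
try bump: (PATROL, bump) → (AVOID, brake)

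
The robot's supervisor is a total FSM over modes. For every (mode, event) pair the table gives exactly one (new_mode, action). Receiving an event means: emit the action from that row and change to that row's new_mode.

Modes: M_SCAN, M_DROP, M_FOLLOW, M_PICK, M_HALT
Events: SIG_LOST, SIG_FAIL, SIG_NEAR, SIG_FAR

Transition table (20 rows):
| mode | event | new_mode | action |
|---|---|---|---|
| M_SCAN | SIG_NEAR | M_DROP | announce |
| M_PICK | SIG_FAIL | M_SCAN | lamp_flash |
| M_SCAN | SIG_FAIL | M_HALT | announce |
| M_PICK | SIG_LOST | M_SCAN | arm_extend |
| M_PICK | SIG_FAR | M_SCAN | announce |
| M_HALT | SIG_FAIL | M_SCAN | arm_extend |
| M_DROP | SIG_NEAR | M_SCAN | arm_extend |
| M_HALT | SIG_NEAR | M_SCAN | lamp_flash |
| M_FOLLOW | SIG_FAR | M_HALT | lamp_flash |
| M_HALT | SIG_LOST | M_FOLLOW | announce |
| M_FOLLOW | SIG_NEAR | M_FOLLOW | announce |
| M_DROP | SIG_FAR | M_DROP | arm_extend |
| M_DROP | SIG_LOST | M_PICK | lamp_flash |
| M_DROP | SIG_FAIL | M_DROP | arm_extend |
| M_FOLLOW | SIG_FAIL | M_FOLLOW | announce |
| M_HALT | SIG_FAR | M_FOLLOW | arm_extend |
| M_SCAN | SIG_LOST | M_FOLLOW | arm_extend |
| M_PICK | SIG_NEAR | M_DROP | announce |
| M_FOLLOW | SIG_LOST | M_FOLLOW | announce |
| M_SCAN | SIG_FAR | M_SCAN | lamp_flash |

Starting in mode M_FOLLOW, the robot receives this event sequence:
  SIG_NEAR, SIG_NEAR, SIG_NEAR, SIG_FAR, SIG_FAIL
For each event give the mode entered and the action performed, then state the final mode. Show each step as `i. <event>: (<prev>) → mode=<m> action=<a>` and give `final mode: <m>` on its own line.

1. SIG_NEAR: (M_FOLLOW) → mode=M_FOLLOW action=announce
2. SIG_NEAR: (M_FOLLOW) → mode=M_FOLLOW action=announce
3. SIG_NEAR: (M_FOLLOW) → mode=M_FOLLOW action=announce
4. SIG_FAR: (M_FOLLOW) → mode=M_HALT action=lamp_flash
5. SIG_FAIL: (M_HALT) → mode=M_SCAN action=arm_extend

final mode: M_SCAN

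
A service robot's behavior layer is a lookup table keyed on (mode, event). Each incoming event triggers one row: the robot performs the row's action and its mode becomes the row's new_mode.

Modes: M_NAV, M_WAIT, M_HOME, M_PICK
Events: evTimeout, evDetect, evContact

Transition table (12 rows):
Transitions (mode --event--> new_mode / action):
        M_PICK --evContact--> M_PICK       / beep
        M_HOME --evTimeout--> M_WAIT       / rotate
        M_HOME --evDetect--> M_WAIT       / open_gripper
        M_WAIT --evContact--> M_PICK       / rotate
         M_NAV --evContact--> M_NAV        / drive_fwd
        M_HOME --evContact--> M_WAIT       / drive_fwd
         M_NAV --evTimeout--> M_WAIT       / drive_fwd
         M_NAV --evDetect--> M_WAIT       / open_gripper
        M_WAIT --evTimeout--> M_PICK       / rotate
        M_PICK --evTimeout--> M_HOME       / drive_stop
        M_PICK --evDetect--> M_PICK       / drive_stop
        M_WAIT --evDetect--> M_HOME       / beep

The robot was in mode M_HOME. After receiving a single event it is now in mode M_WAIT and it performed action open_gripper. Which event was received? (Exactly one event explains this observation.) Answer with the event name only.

try evTimeout: (M_HOME, evTimeout) → (M_WAIT, rotate)
try evDetect: (M_HOME, evDetect) → (M_WAIT, open_gripper)  ← matches
try evContact: (M_HOME, evContact) → (M_WAIT, drive_fwd)

evDetect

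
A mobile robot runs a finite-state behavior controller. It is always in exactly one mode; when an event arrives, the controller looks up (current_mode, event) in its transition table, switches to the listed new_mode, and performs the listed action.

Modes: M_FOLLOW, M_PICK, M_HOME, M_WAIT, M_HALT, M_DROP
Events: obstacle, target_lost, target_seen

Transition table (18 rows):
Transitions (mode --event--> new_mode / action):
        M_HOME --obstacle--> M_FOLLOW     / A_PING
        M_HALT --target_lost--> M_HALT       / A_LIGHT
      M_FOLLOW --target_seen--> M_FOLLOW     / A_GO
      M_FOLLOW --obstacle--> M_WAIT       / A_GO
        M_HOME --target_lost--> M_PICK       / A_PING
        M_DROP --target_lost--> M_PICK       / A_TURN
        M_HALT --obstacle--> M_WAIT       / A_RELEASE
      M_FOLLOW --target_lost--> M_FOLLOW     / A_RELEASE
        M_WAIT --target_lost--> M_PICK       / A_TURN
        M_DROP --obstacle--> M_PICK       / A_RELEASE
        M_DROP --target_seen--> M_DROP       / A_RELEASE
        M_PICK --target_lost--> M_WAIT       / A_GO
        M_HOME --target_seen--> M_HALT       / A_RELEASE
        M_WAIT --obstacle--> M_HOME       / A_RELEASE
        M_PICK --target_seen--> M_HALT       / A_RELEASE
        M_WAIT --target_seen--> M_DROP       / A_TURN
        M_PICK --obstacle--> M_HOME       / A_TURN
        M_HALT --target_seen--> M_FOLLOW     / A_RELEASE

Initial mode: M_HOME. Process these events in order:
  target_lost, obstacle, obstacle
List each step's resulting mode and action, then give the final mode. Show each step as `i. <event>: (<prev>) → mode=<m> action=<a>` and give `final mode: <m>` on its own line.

1. target_lost: (M_HOME) → mode=M_PICK action=A_PING
2. obstacle: (M_PICK) → mode=M_HOME action=A_TURN
3. obstacle: (M_HOME) → mode=M_FOLLOW action=A_PING

final mode: M_FOLLOW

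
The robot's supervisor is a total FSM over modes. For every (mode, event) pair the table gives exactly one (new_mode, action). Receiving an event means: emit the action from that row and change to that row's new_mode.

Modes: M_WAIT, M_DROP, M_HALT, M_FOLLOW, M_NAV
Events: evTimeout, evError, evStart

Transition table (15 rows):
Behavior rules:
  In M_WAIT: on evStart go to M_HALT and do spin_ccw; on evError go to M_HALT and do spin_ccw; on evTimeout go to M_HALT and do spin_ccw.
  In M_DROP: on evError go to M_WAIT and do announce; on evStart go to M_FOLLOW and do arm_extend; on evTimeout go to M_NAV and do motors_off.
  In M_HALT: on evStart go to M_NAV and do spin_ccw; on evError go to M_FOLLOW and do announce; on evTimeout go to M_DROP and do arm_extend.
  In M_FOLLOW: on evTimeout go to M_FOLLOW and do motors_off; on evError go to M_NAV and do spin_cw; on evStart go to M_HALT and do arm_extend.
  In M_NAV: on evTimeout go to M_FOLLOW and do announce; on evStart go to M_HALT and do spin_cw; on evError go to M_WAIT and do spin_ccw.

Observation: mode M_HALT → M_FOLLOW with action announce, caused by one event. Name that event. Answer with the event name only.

evError

try evTimeout: (M_HALT, evTimeout) → (M_DROP, arm_extend)
try evError: (M_HALT, evError) → (M_FOLLOW, announce)  ← matches
try evStart: (M_HALT, evStart) → (M_NAV, spin_ccw)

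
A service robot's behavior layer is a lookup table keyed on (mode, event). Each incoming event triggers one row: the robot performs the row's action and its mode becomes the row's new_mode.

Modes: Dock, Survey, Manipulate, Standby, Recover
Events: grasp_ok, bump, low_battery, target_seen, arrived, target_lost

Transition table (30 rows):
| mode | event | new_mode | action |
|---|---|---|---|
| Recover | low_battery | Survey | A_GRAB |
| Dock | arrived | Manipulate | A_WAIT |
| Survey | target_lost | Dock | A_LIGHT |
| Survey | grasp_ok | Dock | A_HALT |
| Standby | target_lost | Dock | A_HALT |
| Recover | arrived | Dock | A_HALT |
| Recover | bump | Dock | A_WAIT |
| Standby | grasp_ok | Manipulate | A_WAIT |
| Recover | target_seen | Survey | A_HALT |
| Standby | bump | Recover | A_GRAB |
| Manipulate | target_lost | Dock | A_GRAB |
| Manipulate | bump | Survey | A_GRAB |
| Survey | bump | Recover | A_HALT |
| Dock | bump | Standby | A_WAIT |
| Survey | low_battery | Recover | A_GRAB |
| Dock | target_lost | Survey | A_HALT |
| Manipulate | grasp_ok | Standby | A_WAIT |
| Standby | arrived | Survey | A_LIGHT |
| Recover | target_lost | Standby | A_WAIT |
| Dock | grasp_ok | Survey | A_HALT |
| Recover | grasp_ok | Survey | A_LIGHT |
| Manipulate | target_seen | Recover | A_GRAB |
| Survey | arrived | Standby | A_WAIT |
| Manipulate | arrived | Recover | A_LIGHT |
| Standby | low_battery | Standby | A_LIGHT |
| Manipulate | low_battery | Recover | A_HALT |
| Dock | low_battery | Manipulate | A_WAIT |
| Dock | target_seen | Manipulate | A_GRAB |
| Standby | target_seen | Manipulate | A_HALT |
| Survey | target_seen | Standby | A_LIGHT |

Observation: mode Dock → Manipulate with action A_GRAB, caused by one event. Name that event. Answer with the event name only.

try grasp_ok: (Dock, grasp_ok) → (Survey, A_HALT)
try bump: (Dock, bump) → (Standby, A_WAIT)
try low_battery: (Dock, low_battery) → (Manipulate, A_WAIT)
try target_seen: (Dock, target_seen) → (Manipulate, A_GRAB)  ← matches
try arrived: (Dock, arrived) → (Manipulate, A_WAIT)
try target_lost: (Dock, target_lost) → (Survey, A_HALT)

target_seen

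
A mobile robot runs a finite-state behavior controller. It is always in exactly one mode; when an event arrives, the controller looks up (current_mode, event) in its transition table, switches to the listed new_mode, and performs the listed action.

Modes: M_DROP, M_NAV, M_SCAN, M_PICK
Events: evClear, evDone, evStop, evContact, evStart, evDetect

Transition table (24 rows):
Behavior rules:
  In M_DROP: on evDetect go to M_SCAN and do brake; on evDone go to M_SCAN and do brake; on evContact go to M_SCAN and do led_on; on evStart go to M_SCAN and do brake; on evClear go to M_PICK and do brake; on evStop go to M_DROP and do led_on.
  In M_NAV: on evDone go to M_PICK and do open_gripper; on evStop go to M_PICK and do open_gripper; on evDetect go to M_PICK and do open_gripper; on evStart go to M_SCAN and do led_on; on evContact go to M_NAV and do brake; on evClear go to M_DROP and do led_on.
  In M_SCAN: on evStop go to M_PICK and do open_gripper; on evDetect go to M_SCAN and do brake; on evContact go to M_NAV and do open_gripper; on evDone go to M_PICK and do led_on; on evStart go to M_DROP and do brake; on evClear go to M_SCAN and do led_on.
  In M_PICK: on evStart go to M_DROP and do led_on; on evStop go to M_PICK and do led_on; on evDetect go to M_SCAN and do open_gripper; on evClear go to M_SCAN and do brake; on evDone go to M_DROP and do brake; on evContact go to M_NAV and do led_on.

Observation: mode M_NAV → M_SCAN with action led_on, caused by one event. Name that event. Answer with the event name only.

evStart

try evClear: (M_NAV, evClear) → (M_DROP, led_on)
try evDone: (M_NAV, evDone) → (M_PICK, open_gripper)
try evStop: (M_NAV, evStop) → (M_PICK, open_gripper)
try evContact: (M_NAV, evContact) → (M_NAV, brake)
try evStart: (M_NAV, evStart) → (M_SCAN, led_on)  ← matches
try evDetect: (M_NAV, evDetect) → (M_PICK, open_gripper)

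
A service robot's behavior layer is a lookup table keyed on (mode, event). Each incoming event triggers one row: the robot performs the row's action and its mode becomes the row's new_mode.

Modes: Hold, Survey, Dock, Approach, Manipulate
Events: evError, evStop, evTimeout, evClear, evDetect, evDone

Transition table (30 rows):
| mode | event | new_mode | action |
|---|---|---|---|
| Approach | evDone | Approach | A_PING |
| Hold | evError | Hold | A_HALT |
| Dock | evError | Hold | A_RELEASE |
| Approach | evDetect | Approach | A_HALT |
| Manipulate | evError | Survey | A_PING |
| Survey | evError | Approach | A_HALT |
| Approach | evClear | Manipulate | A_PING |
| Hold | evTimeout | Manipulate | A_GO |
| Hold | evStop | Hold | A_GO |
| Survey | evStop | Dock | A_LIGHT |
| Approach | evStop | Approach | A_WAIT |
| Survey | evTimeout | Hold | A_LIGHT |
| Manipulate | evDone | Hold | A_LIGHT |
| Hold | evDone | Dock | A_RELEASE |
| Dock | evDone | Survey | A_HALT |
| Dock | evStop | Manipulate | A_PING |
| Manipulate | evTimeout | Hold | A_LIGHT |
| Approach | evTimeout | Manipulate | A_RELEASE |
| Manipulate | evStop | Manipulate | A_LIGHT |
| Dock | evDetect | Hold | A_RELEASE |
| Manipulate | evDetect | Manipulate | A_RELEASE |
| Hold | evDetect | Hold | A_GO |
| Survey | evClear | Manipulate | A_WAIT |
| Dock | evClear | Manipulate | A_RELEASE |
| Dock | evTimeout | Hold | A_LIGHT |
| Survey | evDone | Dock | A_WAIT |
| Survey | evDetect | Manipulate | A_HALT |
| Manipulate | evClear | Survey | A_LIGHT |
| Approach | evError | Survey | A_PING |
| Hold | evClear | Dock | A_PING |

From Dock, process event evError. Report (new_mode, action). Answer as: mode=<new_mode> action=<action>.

mode=Hold action=A_RELEASE

current mode = Dock; filter table to that mode:
  (Dock, evError) → (Hold, A_RELEASE)  ← event matches
  (Dock, evDone) → (Survey, A_HALT)
  (Dock, evStop) → (Manipulate, A_PING)
  (Dock, evDetect) → (Hold, A_RELEASE)
  (Dock, evClear) → (Manipulate, A_RELEASE)
  (Dock, evTimeout) → (Hold, A_LIGHT)
event = evError selects (Hold, A_RELEASE)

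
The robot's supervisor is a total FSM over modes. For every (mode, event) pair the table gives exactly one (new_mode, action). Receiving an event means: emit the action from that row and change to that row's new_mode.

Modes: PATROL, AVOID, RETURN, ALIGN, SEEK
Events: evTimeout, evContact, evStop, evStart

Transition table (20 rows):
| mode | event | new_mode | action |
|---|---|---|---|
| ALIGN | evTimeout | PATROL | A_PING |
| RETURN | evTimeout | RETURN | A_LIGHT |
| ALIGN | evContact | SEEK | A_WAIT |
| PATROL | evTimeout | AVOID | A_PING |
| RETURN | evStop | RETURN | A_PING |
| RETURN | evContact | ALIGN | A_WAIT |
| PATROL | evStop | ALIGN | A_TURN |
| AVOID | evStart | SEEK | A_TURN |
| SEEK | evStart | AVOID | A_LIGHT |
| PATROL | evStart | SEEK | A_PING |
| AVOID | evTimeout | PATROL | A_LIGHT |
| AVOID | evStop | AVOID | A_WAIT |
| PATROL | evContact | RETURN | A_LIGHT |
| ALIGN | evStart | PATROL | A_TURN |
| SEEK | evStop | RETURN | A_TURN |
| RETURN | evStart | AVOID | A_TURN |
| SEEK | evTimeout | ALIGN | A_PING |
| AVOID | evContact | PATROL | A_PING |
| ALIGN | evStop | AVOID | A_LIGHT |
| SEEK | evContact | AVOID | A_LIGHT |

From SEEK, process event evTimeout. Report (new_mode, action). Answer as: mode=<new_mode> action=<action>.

current mode = SEEK; filter table to that mode:
  (SEEK, evStart) → (AVOID, A_LIGHT)
  (SEEK, evStop) → (RETURN, A_TURN)
  (SEEK, evTimeout) → (ALIGN, A_PING)  ← event matches
  (SEEK, evContact) → (AVOID, A_LIGHT)
event = evTimeout selects (ALIGN, A_PING)

mode=ALIGN action=A_PING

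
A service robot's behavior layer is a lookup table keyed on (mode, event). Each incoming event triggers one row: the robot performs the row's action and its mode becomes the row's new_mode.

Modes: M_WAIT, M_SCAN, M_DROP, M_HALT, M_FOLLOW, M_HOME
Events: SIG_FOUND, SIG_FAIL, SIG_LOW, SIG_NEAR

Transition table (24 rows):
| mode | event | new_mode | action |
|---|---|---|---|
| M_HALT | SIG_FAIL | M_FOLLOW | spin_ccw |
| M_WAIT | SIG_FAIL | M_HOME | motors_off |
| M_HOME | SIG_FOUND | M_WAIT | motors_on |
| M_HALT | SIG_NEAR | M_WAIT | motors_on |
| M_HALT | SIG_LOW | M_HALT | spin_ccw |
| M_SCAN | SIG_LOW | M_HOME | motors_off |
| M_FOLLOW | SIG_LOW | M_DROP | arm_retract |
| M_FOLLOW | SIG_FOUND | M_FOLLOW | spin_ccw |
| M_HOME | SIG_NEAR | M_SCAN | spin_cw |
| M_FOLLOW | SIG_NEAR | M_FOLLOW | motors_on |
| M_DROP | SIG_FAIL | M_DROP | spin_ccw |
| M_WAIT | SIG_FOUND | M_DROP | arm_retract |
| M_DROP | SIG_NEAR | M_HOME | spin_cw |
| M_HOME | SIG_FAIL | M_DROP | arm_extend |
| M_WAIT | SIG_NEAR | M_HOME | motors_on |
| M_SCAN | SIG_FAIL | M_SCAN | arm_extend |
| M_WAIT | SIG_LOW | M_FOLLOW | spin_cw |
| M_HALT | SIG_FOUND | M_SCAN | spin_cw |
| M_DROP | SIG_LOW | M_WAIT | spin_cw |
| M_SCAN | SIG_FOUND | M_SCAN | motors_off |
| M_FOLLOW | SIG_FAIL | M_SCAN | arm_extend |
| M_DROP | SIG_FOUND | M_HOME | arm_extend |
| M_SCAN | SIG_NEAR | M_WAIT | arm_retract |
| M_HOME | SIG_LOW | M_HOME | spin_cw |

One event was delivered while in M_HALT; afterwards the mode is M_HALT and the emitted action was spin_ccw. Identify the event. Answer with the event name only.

SIG_LOW

try SIG_FOUND: (M_HALT, SIG_FOUND) → (M_SCAN, spin_cw)
try SIG_FAIL: (M_HALT, SIG_FAIL) → (M_FOLLOW, spin_ccw)
try SIG_LOW: (M_HALT, SIG_LOW) → (M_HALT, spin_ccw)  ← matches
try SIG_NEAR: (M_HALT, SIG_NEAR) → (M_WAIT, motors_on)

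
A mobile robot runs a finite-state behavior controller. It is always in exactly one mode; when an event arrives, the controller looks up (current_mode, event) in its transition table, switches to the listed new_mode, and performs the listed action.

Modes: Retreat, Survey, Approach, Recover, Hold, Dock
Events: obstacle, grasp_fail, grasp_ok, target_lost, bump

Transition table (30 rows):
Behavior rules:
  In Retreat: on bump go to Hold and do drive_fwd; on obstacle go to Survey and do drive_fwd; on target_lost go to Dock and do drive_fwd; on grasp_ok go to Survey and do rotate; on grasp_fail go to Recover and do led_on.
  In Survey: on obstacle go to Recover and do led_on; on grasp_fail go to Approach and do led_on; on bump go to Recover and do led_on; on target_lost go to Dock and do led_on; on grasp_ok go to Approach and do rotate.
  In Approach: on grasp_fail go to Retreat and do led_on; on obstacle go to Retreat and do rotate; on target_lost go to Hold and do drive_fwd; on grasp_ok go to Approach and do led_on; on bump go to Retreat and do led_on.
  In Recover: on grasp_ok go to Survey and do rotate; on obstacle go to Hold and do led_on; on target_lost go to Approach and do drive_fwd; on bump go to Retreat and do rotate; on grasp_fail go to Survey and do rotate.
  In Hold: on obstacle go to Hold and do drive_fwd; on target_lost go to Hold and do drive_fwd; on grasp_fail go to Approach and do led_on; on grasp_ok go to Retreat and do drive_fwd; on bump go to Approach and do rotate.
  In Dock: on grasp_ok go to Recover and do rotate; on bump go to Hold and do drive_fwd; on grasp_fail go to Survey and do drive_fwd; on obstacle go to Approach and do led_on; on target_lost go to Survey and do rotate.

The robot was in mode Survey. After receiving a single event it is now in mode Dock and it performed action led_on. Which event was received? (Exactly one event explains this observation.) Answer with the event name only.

try obstacle: (Survey, obstacle) → (Recover, led_on)
try grasp_fail: (Survey, grasp_fail) → (Approach, led_on)
try grasp_ok: (Survey, grasp_ok) → (Approach, rotate)
try target_lost: (Survey, target_lost) → (Dock, led_on)  ← matches
try bump: (Survey, bump) → (Recover, led_on)

target_lost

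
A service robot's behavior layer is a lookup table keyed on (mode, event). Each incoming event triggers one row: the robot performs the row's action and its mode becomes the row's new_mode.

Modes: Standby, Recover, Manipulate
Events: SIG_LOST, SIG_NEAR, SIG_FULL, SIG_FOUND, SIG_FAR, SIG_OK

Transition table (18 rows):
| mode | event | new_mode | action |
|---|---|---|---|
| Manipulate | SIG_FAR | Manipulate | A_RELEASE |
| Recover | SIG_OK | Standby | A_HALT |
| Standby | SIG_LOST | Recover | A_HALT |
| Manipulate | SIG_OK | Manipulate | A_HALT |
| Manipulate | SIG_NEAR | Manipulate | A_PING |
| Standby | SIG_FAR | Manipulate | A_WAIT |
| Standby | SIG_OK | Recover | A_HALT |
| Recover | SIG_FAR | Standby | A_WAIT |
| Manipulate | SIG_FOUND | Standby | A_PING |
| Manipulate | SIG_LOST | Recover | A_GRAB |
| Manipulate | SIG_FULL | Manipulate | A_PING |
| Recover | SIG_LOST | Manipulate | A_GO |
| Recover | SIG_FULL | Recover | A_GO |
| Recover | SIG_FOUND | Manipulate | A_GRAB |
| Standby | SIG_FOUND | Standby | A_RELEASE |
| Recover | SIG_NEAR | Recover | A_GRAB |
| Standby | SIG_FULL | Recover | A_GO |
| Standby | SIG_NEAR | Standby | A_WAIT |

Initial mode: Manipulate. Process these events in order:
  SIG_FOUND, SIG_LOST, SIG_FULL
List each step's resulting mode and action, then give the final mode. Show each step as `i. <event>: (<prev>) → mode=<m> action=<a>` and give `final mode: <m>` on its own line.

final mode: Recover

1. SIG_FOUND: (Manipulate) → mode=Standby action=A_PING
2. SIG_LOST: (Standby) → mode=Recover action=A_HALT
3. SIG_FULL: (Recover) → mode=Recover action=A_GO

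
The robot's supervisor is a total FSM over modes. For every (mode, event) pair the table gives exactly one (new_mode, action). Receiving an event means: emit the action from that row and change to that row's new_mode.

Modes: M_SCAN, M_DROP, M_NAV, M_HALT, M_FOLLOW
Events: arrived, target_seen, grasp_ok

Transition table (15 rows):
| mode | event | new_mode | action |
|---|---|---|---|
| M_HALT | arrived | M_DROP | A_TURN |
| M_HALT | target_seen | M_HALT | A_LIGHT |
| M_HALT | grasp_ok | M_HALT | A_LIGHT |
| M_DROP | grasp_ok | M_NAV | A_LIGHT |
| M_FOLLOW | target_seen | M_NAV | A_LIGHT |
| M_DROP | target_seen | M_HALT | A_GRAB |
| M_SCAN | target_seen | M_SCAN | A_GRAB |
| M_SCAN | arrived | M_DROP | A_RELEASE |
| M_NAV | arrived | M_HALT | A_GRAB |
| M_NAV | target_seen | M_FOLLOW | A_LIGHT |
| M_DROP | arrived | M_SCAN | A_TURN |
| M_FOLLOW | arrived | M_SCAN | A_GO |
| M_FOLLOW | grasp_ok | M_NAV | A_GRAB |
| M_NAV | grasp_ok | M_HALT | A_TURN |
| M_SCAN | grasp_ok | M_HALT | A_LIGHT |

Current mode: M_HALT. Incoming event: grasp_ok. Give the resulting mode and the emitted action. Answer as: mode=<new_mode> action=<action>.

mode=M_HALT action=A_LIGHT

current mode = M_HALT; filter table to that mode:
  (M_HALT, arrived) → (M_DROP, A_TURN)
  (M_HALT, target_seen) → (M_HALT, A_LIGHT)
  (M_HALT, grasp_ok) → (M_HALT, A_LIGHT)  ← event matches
event = grasp_ok selects (M_HALT, A_LIGHT)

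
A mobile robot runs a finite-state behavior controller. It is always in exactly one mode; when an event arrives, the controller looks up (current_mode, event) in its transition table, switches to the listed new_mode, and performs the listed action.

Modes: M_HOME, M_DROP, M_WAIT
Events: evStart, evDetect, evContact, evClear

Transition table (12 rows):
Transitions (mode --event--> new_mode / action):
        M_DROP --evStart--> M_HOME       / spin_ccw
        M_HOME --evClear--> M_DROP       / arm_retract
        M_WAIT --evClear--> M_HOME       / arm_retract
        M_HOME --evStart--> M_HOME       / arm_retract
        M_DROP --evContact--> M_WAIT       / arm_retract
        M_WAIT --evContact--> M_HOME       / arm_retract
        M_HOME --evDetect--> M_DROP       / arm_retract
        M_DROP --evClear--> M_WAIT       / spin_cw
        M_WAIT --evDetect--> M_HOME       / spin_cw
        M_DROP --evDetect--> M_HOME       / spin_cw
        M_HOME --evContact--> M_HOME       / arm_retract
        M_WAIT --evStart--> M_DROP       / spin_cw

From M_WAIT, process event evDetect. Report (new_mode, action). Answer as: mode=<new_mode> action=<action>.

mode=M_HOME action=spin_cw

current mode = M_WAIT; filter table to that mode:
  (M_WAIT, evClear) → (M_HOME, arm_retract)
  (M_WAIT, evContact) → (M_HOME, arm_retract)
  (M_WAIT, evDetect) → (M_HOME, spin_cw)  ← event matches
  (M_WAIT, evStart) → (M_DROP, spin_cw)
event = evDetect selects (M_HOME, spin_cw)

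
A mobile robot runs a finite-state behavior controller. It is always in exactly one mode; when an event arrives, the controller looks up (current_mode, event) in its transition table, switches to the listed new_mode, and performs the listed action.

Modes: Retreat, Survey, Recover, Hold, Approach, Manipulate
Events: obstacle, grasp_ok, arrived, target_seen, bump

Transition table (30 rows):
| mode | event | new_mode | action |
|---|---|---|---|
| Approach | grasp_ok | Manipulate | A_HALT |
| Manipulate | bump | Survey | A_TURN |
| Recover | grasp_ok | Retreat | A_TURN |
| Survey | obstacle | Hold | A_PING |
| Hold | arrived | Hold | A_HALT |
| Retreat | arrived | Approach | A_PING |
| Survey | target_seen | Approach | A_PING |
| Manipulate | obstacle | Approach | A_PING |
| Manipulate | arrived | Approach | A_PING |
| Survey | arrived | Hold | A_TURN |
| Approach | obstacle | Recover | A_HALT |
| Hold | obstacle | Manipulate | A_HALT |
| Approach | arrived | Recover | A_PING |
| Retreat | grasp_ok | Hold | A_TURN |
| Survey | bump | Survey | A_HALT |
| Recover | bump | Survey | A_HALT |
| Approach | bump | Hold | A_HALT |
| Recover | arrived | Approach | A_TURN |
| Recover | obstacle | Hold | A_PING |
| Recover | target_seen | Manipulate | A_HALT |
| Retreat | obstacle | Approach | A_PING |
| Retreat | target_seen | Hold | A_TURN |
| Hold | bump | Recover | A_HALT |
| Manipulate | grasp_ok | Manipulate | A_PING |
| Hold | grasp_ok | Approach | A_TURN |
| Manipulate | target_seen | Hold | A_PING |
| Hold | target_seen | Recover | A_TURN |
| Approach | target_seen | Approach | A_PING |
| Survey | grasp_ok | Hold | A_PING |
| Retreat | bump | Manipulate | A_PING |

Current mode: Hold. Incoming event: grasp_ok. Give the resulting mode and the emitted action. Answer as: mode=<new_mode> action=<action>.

current mode = Hold; filter table to that mode:
  (Hold, arrived) → (Hold, A_HALT)
  (Hold, obstacle) → (Manipulate, A_HALT)
  (Hold, bump) → (Recover, A_HALT)
  (Hold, grasp_ok) → (Approach, A_TURN)  ← event matches
  (Hold, target_seen) → (Recover, A_TURN)
event = grasp_ok selects (Approach, A_TURN)

mode=Approach action=A_TURN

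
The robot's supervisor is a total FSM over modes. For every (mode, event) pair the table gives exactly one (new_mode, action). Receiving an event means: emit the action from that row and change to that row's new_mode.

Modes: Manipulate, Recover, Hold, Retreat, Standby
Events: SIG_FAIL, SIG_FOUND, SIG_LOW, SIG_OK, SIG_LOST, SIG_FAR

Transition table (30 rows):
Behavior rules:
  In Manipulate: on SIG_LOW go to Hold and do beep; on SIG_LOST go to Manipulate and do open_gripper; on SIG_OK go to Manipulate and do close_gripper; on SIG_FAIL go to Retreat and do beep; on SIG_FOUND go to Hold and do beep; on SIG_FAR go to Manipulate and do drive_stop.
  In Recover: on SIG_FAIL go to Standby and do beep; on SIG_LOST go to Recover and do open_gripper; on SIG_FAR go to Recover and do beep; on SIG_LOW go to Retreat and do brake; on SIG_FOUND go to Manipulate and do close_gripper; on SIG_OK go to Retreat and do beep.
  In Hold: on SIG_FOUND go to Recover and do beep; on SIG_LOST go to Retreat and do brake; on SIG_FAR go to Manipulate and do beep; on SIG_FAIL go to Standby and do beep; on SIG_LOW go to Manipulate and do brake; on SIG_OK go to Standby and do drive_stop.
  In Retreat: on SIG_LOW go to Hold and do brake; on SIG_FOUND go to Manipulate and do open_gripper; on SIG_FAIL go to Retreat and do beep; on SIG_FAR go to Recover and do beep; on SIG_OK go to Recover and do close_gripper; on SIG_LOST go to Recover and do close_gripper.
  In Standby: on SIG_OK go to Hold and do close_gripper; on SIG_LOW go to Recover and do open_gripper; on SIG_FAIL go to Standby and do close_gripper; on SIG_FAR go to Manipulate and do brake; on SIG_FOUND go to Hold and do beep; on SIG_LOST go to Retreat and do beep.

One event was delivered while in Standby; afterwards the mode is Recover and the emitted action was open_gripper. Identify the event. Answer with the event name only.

try SIG_FAIL: (Standby, SIG_FAIL) → (Standby, close_gripper)
try SIG_FOUND: (Standby, SIG_FOUND) → (Hold, beep)
try SIG_LOW: (Standby, SIG_LOW) → (Recover, open_gripper)  ← matches
try SIG_OK: (Standby, SIG_OK) → (Hold, close_gripper)
try SIG_LOST: (Standby, SIG_LOST) → (Retreat, beep)
try SIG_FAR: (Standby, SIG_FAR) → (Manipulate, brake)

SIG_LOW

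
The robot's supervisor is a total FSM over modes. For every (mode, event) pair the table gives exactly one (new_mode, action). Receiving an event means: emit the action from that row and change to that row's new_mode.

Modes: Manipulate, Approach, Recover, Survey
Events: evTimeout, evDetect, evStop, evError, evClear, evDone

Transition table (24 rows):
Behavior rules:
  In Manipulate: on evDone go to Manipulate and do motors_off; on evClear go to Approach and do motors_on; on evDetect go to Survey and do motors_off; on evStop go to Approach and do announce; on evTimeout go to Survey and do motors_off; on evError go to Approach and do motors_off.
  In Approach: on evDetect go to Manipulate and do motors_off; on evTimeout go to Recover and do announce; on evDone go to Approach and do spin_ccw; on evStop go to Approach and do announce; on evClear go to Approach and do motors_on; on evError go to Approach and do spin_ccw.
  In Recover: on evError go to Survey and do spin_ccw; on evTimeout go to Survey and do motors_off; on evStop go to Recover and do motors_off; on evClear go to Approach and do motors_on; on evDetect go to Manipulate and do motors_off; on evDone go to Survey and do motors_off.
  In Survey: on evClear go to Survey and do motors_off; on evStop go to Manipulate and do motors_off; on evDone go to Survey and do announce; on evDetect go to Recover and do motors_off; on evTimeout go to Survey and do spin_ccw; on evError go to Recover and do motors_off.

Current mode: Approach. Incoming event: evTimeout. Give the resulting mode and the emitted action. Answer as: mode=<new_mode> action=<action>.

current mode = Approach; filter table to that mode:
  (Approach, evDetect) → (Manipulate, motors_off)
  (Approach, evTimeout) → (Recover, announce)  ← event matches
  (Approach, evDone) → (Approach, spin_ccw)
  (Approach, evStop) → (Approach, announce)
  (Approach, evClear) → (Approach, motors_on)
  (Approach, evError) → (Approach, spin_ccw)
event = evTimeout selects (Recover, announce)

mode=Recover action=announce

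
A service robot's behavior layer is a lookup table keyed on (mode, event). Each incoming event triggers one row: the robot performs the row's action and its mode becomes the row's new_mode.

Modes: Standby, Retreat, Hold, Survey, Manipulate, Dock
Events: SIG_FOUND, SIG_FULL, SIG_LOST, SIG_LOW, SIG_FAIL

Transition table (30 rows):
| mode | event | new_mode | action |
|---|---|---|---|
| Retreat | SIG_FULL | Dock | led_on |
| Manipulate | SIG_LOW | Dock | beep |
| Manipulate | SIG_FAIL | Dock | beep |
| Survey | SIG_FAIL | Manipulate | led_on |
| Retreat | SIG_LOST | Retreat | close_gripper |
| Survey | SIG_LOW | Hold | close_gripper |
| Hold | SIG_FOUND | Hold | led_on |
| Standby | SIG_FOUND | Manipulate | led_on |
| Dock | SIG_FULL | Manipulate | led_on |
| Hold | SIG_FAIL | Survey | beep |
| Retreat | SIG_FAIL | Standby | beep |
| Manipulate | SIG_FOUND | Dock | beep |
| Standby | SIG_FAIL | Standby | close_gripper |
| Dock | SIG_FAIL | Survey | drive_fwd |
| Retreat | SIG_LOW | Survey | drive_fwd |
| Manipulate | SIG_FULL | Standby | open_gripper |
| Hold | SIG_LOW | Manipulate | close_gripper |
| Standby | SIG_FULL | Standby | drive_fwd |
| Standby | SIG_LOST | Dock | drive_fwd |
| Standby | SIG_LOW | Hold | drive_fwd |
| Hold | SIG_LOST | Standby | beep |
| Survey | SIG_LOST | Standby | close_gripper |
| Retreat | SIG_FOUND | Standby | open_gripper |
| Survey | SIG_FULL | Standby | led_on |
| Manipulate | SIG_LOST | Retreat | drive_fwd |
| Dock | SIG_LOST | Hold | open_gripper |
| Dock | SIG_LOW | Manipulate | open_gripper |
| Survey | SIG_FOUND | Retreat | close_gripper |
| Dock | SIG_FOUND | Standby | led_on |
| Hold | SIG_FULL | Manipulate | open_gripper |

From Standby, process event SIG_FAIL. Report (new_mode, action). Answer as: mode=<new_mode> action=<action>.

current mode = Standby; filter table to that mode:
  (Standby, SIG_FOUND) → (Manipulate, led_on)
  (Standby, SIG_FAIL) → (Standby, close_gripper)  ← event matches
  (Standby, SIG_FULL) → (Standby, drive_fwd)
  (Standby, SIG_LOST) → (Dock, drive_fwd)
  (Standby, SIG_LOW) → (Hold, drive_fwd)
event = SIG_FAIL selects (Standby, close_gripper)

mode=Standby action=close_gripper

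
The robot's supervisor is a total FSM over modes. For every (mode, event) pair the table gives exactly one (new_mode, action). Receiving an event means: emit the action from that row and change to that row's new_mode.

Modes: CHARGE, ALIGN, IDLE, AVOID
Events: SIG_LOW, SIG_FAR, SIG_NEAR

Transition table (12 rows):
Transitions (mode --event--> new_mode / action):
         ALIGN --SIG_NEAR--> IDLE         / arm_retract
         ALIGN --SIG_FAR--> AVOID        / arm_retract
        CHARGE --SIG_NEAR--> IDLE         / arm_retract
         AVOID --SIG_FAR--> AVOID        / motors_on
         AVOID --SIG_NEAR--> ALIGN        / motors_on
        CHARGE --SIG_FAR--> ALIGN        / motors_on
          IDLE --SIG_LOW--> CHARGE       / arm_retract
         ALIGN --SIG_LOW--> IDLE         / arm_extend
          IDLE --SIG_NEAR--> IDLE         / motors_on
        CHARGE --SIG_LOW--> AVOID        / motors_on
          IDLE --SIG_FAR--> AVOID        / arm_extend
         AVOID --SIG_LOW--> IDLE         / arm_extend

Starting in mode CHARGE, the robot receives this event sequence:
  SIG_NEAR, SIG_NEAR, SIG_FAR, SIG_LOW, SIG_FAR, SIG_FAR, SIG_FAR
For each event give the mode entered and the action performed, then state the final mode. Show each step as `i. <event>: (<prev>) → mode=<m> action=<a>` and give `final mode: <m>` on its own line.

final mode: AVOID

1. SIG_NEAR: (CHARGE) → mode=IDLE action=arm_retract
2. SIG_NEAR: (IDLE) → mode=IDLE action=motors_on
3. SIG_FAR: (IDLE) → mode=AVOID action=arm_extend
4. SIG_LOW: (AVOID) → mode=IDLE action=arm_extend
5. SIG_FAR: (IDLE) → mode=AVOID action=arm_extend
6. SIG_FAR: (AVOID) → mode=AVOID action=motors_on
7. SIG_FAR: (AVOID) → mode=AVOID action=motors_on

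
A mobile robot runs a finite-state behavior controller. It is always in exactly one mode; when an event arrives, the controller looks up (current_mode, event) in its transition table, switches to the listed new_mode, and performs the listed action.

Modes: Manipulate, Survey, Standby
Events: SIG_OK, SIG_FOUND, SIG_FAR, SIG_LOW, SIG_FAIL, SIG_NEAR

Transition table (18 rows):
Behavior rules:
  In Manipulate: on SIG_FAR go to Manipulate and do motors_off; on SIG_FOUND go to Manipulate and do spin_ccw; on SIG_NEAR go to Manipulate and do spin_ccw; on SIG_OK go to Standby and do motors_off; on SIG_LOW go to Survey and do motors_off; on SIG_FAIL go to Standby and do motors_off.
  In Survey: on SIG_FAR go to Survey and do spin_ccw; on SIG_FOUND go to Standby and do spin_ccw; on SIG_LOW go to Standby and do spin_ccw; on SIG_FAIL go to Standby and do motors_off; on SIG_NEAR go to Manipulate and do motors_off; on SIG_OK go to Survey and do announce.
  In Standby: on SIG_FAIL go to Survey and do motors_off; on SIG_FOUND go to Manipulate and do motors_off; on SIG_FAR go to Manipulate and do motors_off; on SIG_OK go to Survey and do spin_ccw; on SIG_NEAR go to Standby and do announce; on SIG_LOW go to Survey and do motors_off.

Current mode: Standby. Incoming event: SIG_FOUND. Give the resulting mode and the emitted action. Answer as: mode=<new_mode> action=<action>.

mode=Manipulate action=motors_off

current mode = Standby; filter table to that mode:
  (Standby, SIG_FAIL) → (Survey, motors_off)
  (Standby, SIG_FOUND) → (Manipulate, motors_off)  ← event matches
  (Standby, SIG_FAR) → (Manipulate, motors_off)
  (Standby, SIG_OK) → (Survey, spin_ccw)
  (Standby, SIG_NEAR) → (Standby, announce)
  (Standby, SIG_LOW) → (Survey, motors_off)
event = SIG_FOUND selects (Manipulate, motors_off)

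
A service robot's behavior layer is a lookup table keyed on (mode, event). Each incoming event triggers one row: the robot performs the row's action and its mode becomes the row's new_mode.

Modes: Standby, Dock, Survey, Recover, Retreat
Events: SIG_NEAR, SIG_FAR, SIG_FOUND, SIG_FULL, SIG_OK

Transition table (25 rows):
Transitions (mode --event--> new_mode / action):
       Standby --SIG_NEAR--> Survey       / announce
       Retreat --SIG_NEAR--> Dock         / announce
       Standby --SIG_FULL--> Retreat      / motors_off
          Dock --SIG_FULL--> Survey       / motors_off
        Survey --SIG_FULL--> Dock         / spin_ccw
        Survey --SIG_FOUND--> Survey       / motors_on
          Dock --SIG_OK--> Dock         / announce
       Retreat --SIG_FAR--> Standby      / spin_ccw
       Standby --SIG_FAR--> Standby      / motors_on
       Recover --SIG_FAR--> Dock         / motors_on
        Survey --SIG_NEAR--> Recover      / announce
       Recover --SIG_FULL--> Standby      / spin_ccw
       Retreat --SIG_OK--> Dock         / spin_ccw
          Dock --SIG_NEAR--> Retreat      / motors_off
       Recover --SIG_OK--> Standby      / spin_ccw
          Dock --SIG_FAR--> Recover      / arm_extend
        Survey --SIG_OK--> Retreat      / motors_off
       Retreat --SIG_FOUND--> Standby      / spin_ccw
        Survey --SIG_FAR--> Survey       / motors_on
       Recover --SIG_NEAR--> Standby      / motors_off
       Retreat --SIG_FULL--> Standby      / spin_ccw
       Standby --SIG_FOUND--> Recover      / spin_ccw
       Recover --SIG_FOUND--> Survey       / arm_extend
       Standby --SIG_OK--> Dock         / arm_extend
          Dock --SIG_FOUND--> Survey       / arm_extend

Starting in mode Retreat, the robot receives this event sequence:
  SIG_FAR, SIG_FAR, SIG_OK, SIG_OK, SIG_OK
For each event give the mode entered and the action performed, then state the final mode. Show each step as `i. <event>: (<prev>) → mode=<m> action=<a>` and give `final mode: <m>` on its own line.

final mode: Dock

1. SIG_FAR: (Retreat) → mode=Standby action=spin_ccw
2. SIG_FAR: (Standby) → mode=Standby action=motors_on
3. SIG_OK: (Standby) → mode=Dock action=arm_extend
4. SIG_OK: (Dock) → mode=Dock action=announce
5. SIG_OK: (Dock) → mode=Dock action=announce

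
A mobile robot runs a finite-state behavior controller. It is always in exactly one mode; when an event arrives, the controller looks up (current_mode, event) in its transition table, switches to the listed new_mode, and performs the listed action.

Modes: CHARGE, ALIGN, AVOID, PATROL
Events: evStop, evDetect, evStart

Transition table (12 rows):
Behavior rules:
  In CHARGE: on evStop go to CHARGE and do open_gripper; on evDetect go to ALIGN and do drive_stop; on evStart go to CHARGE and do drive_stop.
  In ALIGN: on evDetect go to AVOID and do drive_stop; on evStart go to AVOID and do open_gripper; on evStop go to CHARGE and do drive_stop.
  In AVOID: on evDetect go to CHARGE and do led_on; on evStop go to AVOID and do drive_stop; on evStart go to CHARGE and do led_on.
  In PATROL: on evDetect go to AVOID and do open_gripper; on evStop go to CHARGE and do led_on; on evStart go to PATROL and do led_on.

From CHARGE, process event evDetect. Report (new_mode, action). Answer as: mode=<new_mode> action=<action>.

mode=ALIGN action=drive_stop

current mode = CHARGE; filter table to that mode:
  (CHARGE, evStop) → (CHARGE, open_gripper)
  (CHARGE, evDetect) → (ALIGN, drive_stop)  ← event matches
  (CHARGE, evStart) → (CHARGE, drive_stop)
event = evDetect selects (ALIGN, drive_stop)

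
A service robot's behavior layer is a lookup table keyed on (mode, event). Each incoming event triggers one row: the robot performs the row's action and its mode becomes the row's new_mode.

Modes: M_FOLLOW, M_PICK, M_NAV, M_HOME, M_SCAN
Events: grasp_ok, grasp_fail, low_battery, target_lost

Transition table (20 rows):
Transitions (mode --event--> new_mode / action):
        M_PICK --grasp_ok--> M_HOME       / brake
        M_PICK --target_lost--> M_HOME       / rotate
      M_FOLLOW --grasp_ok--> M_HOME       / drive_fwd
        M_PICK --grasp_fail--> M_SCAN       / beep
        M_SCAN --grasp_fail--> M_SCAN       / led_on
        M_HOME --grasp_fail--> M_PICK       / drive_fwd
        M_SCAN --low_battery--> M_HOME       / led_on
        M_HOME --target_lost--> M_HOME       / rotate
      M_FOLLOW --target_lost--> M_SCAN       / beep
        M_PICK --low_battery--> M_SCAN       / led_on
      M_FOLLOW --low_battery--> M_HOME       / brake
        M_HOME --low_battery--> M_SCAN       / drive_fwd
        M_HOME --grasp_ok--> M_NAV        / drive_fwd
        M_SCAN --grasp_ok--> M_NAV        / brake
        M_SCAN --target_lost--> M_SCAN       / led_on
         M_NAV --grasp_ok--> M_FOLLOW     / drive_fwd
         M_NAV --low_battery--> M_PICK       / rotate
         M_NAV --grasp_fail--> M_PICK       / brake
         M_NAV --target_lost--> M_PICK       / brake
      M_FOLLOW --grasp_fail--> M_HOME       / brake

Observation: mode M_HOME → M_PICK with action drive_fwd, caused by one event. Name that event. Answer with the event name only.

try grasp_ok: (M_HOME, grasp_ok) → (M_NAV, drive_fwd)
try grasp_fail: (M_HOME, grasp_fail) → (M_PICK, drive_fwd)  ← matches
try low_battery: (M_HOME, low_battery) → (M_SCAN, drive_fwd)
try target_lost: (M_HOME, target_lost) → (M_HOME, rotate)

grasp_fail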